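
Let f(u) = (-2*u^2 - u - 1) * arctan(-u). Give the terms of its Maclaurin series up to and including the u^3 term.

5*u^3/3 + u^2 + u

Shift and add copies of the series according to the polynomial's terms.
[u^0] = 0;  [u^1] = 1;  [u^2] = 1;  [u^3] = 5/3.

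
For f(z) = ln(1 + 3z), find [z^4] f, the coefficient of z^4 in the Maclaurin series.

-81/4

Compute the successive derivatives at the expansion point and divide by k!.
f(0) = 0
f′(0) = 3
f′′(0) = -9
f′′′(0) = 54
f^(4)(0) = -486
Then c_k = f^(k)(0)/k! gives each Taylor coefficient.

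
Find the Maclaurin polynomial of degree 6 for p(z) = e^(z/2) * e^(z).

81*z^6/5120 + 81*z^5/1280 + 27*z^4/128 + 9*z^3/16 + 9*z^2/8 + 3*z/2 + 1

Write out both Maclaurin series and multiply, keeping only the needed powers.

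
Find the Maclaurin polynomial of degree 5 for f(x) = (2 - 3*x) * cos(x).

Distribute the polynomial across the series and collect like powers.

-x^5/8 + x^4/12 + 3*x^3/2 - x^2 - 3*x + 2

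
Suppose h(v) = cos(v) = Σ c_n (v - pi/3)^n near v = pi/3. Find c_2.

-1/4

Differentiate repeatedly and evaluate at the center.
h(pi/3) = 1/2
h′(pi/3) = -sqrt(3)/2
h′′(pi/3) = -1/2
Dividing each by k! gives the coefficients c_0, ..., c_2.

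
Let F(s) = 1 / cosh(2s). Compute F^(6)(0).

-3904

Write the quotient as an unknown series and match coefficients against numerator = denominator · series.
The coefficient of s^6 in the expansion is -244/45, so F^(6)(0) = 6! * (-244/45) = -3904.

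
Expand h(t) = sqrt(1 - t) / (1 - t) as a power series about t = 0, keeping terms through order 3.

5*t^3/16 + 3*t^2/8 + t/2 + 1

Multiply the two series term by term and collect like powers.
[t^0] = 1;  [t^1] = 1/2;  [t^2] = 3/8;  [t^3] = 5/16.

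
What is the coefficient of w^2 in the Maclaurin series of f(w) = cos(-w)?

[w^0] = 1;  [w^1] = 0;  [w^2] = -1/2.

-1/2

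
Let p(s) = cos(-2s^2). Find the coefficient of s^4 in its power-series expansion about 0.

-2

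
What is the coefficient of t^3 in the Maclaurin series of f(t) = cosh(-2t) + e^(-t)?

-1/6

Add the two expansions coefficient-wise.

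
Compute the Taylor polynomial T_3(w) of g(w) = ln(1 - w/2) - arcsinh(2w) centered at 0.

Combine the two series term by term.
g(0) = 0
g′(0) = -5/2
g′′(0) = -1/4
g′′′(0) = 31/4

31*w^3/24 - w^2/8 - 5*w/2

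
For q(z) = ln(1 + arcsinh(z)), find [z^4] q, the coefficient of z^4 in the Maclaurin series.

Plug the Maclaurin series of the inner function into that of the outer and collect terms.
q(0) = 0
q′(0) = 1
q′′(0) = -1
q′′′(0) = 1
q^(4)(0) = -2

-1/12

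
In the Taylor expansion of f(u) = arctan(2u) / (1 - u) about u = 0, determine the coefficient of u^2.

Write out both Maclaurin series and multiply, keeping only the needed powers.
[u^0] = 0;  [u^1] = 2;  [u^2] = 2.
So c_2 = f′′(0)/2! = 2.

2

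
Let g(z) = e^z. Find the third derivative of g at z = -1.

e^(-1)

The coefficient of (z + 1)^3 in the expansion is e^(-1)/6, so g′′′(-1) = 3! * (e^(-1)/6) = e^(-1).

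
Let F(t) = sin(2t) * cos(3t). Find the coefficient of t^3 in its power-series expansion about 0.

-31/3

Multiply the two series term by term and collect like powers.
F(0) = 0
F′(0) = 2
F′′(0) = 0
F′′′(0) = -62
So c_3 = F′′′(0)/3! = -31/3.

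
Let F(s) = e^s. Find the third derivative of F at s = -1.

e^(-1)

Use the known series and substitute for the argument.
The coefficient of (s + 1)^3 in the expansion is e^(-1)/6, so F′′′(-1) = 3! * (e^(-1)/6) = e^(-1).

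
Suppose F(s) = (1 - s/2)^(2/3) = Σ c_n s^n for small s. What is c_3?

F(0) = 1
F′(0) = -1/3
F′′(0) = -1/18
F′′′(0) = -1/27
So c_3 = F′′′(0)/3! = -1/162.

-1/162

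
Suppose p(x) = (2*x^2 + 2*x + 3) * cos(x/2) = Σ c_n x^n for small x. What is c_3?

-1/4

Distribute the polynomial across the series and collect like powers.
[x^0] = 3;  [x^1] = 2;  [x^2] = 13/8;  [x^3] = -1/4.
So c_3 = p′′′(0)/3! = -1/4.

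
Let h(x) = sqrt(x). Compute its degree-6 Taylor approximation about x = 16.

h(16) = 4
h′(16) = 1/8
h′′(16) = -1/256
h′′′(16) = 3/8192
h^(4)(16) = -15/262144
h^(5)(16) = 105/8388608
h^(6)(16) = -945/268435456

-21*(x - 16)^6/4294967296 + 7*(x - 16)^5/67108864 - 5*(x - 16)^4/2097152 + (x - 16)^3/16384 - (x - 16)^2/512 + (x - 16)/8 + 4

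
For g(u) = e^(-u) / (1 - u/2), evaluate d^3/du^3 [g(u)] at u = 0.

-1/4

Expand each factor separately, then convolve coefficients.
The coefficient of u^3 in the expansion is -1/24, so g′′′(0) = 3! * (-1/24) = -1/4.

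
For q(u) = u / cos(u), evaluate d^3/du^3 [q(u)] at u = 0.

Invert the denominator's series and multiply.
The coefficient of u^3 in the expansion is 1/2, so q′′′(0) = 3! * (1/2) = 3.

3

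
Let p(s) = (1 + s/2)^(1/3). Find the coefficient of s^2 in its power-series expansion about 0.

-1/36

Apply the Taylor formula c_k = f^(k)(a)/k!.
p(0) = 1
p′(0) = 1/6
p′′(0) = -1/18
So c_2 = p′′(0)/2! = -1/36.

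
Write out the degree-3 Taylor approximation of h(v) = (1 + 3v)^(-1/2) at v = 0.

[v^0] = 1;  [v^1] = -3/2;  [v^2] = 27/8;  [v^3] = -135/16.

-135*v^3/16 + 27*v^2/8 - 3*v/2 + 1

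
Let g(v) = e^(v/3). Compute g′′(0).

1/9

From the series, [v^2] g = 1/18; multiply by 2! = 2 to get 1/9.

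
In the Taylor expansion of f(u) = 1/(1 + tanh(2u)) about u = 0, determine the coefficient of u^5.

-64/15

Compose series: expand the inner function first, then feed it into the outer expansion.
f(0) = 1
f′(0) = -2
f′′(0) = 8
f′′′(0) = -32
f^(4)(0) = 128
f^(5)(0) = -512
Then c_k = f^(k)(0)/k! gives each Taylor coefficient.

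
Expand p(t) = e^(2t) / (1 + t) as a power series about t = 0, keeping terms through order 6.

Write out both Maclaurin series and multiply, keeping only the needed powers.
p(0) = 1
p′(0) = 1
p′′(0) = 2
p′′′(0) = 2
p^(4)(0) = 8
p^(5)(0) = -8
p^(6)(0) = 112
Dividing each by k! gives the coefficients c_0, ..., c_6.

7*t^6/45 - t^5/15 + t^4/3 + t^3/3 + t^2 + t + 1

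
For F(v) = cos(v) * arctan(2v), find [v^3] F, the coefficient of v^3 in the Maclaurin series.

Take the Cauchy product of the two expansions.
[v^0] = 0;  [v^1] = 2;  [v^2] = 0;  [v^3] = -11/3.

-11/3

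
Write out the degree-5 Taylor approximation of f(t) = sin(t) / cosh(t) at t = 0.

3*t^5/10 - 2*t^3/3 + t

Write the quotient as an unknown series and match coefficients against numerator = denominator · series.
f(0) = 0
f′(0) = 1
f′′(0) = 0
f′′′(0) = -4
f^(4)(0) = 0
f^(5)(0) = 36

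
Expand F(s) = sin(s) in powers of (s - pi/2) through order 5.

F(pi/2) = 1
F′(pi/2) = 0
F′′(pi/2) = -1
F′′′(pi/2) = 0
F^(4)(pi/2) = 1
F^(5)(pi/2) = 0
The Taylor polynomial is Σ F^(k)(pi/2)/k! · (s - pi/2)^k.

(s - pi/2)^4/24 - (s - pi/2)^2/2 + 1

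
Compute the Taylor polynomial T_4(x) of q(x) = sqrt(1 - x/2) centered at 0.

-5*x^4/2048 - x^3/128 - x^2/32 - x/4 + 1

Apply the Taylor formula c_k = f^(k)(a)/k!.
q(0) = 1
q′(0) = -1/4
q′′(0) = -1/16
q′′′(0) = -3/64
q^(4)(0) = -15/256
The Taylor polynomial is Σ q^(k)(0)/k! · x^k.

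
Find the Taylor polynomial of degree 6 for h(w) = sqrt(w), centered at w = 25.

-21*(w - 25)^6/50000000000 + 7*(w - 25)^5/500000000 - (w - 25)^4/2000000 + (w - 25)^3/50000 - (w - 25)^2/1000 + (w - 25)/10 + 5

Compute the successive derivatives at the expansion point and divide by k!.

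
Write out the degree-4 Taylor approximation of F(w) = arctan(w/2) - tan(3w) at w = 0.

-217*w^3/24 - 5*w/2

Add the two expansions coefficient-wise.
F(0) = 0
F′(0) = -5/2
F′′(0) = 0
F′′′(0) = -217/4
F^(4)(0) = 0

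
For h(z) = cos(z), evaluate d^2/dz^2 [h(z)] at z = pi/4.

-sqrt(2)/2

The coefficient of (z - pi/4)^2 in the expansion is -sqrt(2)/4, so h′′(pi/4) = 2! * (-sqrt(2)/4) = -sqrt(2)/2.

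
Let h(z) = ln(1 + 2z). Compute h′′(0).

Use the known series and substitute for the argument.
The coefficient of z^2 in the expansion is -2, so h′′(0) = 2! * (-2) = -4.

-4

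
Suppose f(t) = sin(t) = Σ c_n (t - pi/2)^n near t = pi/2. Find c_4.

1/24

[(t - pi/2)^0] = 1;  [(t - pi/2)^1] = 0;  [(t - pi/2)^2] = -1/2;  [(t - pi/2)^3] = 0;  [(t - pi/2)^4] = 1/24.
So c_4 = f^(4)(pi/2)/4! = 1/24.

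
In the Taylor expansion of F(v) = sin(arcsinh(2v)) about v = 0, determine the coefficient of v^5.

Substitute the inner expansion into the outer series and collect powers.
F(0) = 0
F′(0) = 2
F′′(0) = 0
F′′′(0) = -16
F^(4)(0) = 0
F^(5)(0) = 640

16/3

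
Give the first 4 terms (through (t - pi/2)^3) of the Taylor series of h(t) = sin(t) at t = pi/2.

1 - (t - pi/2)^2/2

Differentiate repeatedly and evaluate at the center.
h(pi/2) = 1
h′(pi/2) = 0
h′′(pi/2) = -1
h′′′(pi/2) = 0
The Taylor polynomial is Σ h^(k)(pi/2)/k! · (t - pi/2)^k.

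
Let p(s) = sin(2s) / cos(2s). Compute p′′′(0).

Invert the denominator's series and multiply.
From the series, [s^3] p = 8/3; multiply by 3! = 6 to get 16.

16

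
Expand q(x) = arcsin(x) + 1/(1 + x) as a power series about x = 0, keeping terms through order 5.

-37*x^5/40 + x^4 - 5*x^3/6 + x^2 + 1

Combine the two series term by term.
[x^0] = 1;  [x^1] = 0;  [x^2] = 1;  [x^3] = -5/6;  [x^4] = 1;  [x^5] = -37/40.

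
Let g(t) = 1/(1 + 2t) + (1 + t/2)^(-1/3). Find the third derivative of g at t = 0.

Expand each term separately and add.
From the series, [t^3] g = -2599/324; multiply by 3! = 6 to get -2599/54.

-2599/54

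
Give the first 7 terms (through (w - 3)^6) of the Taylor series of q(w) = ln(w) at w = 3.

[(w - 3)^0] = ln(3);  [(w - 3)^1] = 1/3;  [(w - 3)^2] = -1/18;  [(w - 3)^3] = 1/81;  [(w - 3)^4] = -1/324;  [(w - 3)^5] = 1/1215;  [(w - 3)^6] = -1/4374.

-(w - 3)^6/4374 + (w - 3)^5/1215 - (w - 3)^4/324 + (w - 3)^3/81 - (w - 3)^2/18 + (w - 3)/3 + ln(3)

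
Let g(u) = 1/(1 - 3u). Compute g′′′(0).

From the series, [u^3] g = 27; multiply by 3! = 6 to get 162.

162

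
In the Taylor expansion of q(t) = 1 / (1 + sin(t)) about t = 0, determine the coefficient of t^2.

1

Write 1/(1+u) = 1 - u + u^2 - u^3 + ... and substitute the series for u.
[t^0] = 1;  [t^1] = -1;  [t^2] = 1.
So c_2 = q′′(0)/2! = 1.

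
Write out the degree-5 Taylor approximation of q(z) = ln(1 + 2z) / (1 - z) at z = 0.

76*z^5/15 - 4*z^4/3 + 8*z^3/3 + 2*z

Expand 1/(denominator) as a geometric series and multiply by the numerator's series.
q(0) = 0
q′(0) = 2
q′′(0) = 0
q′′′(0) = 16
q^(4)(0) = -32
q^(5)(0) = 608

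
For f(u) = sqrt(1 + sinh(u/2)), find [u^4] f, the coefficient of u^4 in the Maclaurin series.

-31/6144

Compose series: expand the inner function first, then feed it into the outer expansion.
f(0) = 1
f′(0) = 1/4
f′′(0) = -1/16
f′′′(0) = 7/64
f^(4)(0) = -31/256
Dividing each by k! gives the coefficients c_0, ..., c_4.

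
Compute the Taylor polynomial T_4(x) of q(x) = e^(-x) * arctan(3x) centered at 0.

17*x^4/2 - 15*x^3/2 - 3*x^2 + 3*x

Multiply the two series term by term and collect like powers.
q(0) = 0
q′(0) = 3
q′′(0) = -6
q′′′(0) = -45
q^(4)(0) = 204
The Taylor polynomial is Σ q^(k)(0)/k! · x^k.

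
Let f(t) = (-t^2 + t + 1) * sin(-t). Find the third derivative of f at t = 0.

7

Multiply each power in the prefactor through the base expansion.
The coefficient of t^3 in the expansion is 7/6, so f′′′(0) = 3! * (7/6) = 7.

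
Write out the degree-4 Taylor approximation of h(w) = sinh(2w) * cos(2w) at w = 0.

Write out both Maclaurin series and multiply, keeping only the needed powers.

-8*w^3/3 + 2*w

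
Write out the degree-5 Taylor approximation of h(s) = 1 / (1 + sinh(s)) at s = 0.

Use the geometric series for the reciprocal, then substitute.
h(0) = 1
h′(0) = -1
h′′(0) = 2
h′′′(0) = -7
h^(4)(0) = 32
h^(5)(0) = -181
Dividing each by k! gives the coefficients c_0, ..., c_5.

-181*s^5/120 + 4*s^4/3 - 7*s^3/6 + s^2 - s + 1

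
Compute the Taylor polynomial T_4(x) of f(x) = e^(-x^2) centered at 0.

x^4/2 - x^2 + 1

Apply the Taylor formula c_k = f^(k)(a)/k!.
f(0) = 1
f′(0) = 0
f′′(0) = -2
f′′′(0) = 0
f^(4)(0) = 12
The Taylor polynomial is Σ f^(k)(0)/k! · x^k.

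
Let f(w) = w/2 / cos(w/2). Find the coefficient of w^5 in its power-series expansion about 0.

5/768

Divide the numerator series by the denominator series (power-series long division).
f(0) = 0
f′(0) = 1/2
f′′(0) = 0
f′′′(0) = 3/8
f^(4)(0) = 0
f^(5)(0) = 25/32
Dividing each by k! gives the coefficients c_0, ..., c_5.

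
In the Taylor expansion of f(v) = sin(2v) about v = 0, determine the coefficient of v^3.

-4/3

Apply the Taylor formula c_k = f^(k)(a)/k!.
[v^0] = 0;  [v^1] = 2;  [v^2] = 0;  [v^3] = -4/3.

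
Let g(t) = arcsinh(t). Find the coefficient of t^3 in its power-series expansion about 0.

-1/6

Use the known series and substitute for the argument.
g(0) = 0
g′(0) = 1
g′′(0) = 0
g′′′(0) = -1
So c_3 = g′′′(0)/3! = -1/6.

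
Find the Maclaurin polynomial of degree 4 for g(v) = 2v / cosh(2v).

-4*v^3 + 2*v

Invert the denominator's series and multiply.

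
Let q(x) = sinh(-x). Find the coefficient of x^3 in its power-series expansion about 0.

q(0) = 0
q′(0) = -1
q′′(0) = 0
q′′′(0) = -1
So c_3 = q′′′(0)/3! = -1/6.

-1/6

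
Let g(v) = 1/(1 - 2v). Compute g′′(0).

The coefficient of v^2 in the expansion is 4, so g′′(0) = 2! * (4) = 8.

8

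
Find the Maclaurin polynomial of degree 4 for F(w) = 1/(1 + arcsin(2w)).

Plug the Maclaurin series of the inner function into that of the outer and collect terms.

64*w^4/3 - 28*w^3/3 + 4*w^2 - 2*w + 1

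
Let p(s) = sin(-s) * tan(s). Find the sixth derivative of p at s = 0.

-62

Expand each factor separately, then convolve coefficients.
From the series, [s^6] p = -31/360; multiply by 6! = 720 to get -62.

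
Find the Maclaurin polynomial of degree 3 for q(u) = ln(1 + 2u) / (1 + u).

Multiply the two series term by term and collect like powers.
q(0) = 0
q′(0) = 2
q′′(0) = -8
q′′′(0) = 40
Dividing each by k! gives the coefficients c_0, ..., c_3.

20*u^3/3 - 4*u^2 + 2*u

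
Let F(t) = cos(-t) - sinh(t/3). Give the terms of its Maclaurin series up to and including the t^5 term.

Expand each term separately and add.

-t^5/29160 + t^4/24 - t^3/162 - t^2/2 - t/3 + 1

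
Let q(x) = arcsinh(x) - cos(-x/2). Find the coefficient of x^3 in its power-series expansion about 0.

Add the two expansions coefficient-wise.

-1/6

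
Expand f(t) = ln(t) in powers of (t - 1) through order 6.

Differentiate repeatedly and evaluate at the center.
[(t - 1)^0] = 0;  [(t - 1)^1] = 1;  [(t - 1)^2] = -1/2;  [(t - 1)^3] = 1/3;  [(t - 1)^4] = -1/4;  [(t - 1)^5] = 1/5;  [(t - 1)^6] = -1/6.

-(t - 1)^6/6 + (t - 1)^5/5 - (t - 1)^4/4 + (t - 1)^3/3 - (t - 1)^2/2 + (t - 1)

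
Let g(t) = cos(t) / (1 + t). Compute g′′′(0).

-3

Expand each factor separately, then convolve coefficients.
The coefficient of t^3 in the expansion is -1/2, so g′′′(0) = 3! * (-1/2) = -3.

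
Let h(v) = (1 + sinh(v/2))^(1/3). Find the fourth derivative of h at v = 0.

-19/162

Plug the Maclaurin series of the inner function into that of the outer and collect terms.
From the series, [v^4] h = -19/3888; multiply by 4! = 24 to get -19/162.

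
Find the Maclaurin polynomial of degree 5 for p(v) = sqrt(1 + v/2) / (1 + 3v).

Take the Cauchy product of the two expansions.
[v^0] = 1;  [v^1] = -11/4;  [v^2] = 263/32;  [v^3] = -3155/128;  [v^4] = 151435/2048;  [v^5] = -1817213/8192.

-1817213*v^5/8192 + 151435*v^4/2048 - 3155*v^3/128 + 263*v^2/32 - 11*v/4 + 1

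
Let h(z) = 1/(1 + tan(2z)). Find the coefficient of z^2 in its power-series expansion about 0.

Substitute the inner expansion into the outer series and collect powers.

4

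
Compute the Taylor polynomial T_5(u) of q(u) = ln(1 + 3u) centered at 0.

243*u^5/5 - 81*u^4/4 + 9*u^3 - 9*u^2/2 + 3*u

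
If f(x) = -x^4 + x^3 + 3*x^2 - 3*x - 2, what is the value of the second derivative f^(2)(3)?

-84

The coefficient of (x - 3)^2 in the expansion is -42, so f′′(3) = 2! * (-42) = -84.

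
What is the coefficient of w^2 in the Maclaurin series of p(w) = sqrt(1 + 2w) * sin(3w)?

3

Take the Cauchy product of the two expansions.
p(0) = 0
p′(0) = 3
p′′(0) = 6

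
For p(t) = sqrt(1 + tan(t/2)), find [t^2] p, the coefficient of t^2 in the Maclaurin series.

Compose series: expand the inner function first, then feed it into the outer expansion.
p(0) = 1
p′(0) = 1/4
p′′(0) = -1/16
So c_2 = p′′(0)/2! = -1/32.

-1/32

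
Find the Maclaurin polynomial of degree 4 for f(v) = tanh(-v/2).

v^3/24 - v/2

Apply the Taylor formula c_k = f^(k)(a)/k!.
f(0) = 0
f′(0) = -1/2
f′′(0) = 0
f′′′(0) = 1/4
f^(4)(0) = 0
Dividing each by k! gives the coefficients c_0, ..., c_4.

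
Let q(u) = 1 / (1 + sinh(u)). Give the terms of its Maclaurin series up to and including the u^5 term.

-181*u^5/120 + 4*u^4/3 - 7*u^3/6 + u^2 - u + 1

Expand as Σ (-1)^k u^k with u equal to the inner function's series.
[u^0] = 1;  [u^1] = -1;  [u^2] = 1;  [u^3] = -7/6;  [u^4] = 4/3;  [u^5] = -181/120.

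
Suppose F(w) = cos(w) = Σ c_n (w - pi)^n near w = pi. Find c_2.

1/2

Differentiate repeatedly and evaluate at the center.
F(pi) = -1
F′(pi) = 0
F′′(pi) = 1
The Taylor polynomial is Σ F^(k)(pi)/k! · (w - pi)^k.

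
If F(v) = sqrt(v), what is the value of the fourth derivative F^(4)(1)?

-15/16

From the series, [(v - 1)^4] F = -5/128; multiply by 4! = 24 to get -15/16.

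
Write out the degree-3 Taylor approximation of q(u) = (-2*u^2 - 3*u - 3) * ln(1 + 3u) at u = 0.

-39*u^3/2 + 9*u^2/2 - 9*u

Shift and add copies of the series according to the polynomial's terms.
q(0) = 0
q′(0) = -9
q′′(0) = 9
q′′′(0) = -117
Dividing each by k! gives the coefficients c_0, ..., c_3.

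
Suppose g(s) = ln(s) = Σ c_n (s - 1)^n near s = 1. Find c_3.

1/3

Apply the Taylor formula c_k = f^(k)(a)/k!.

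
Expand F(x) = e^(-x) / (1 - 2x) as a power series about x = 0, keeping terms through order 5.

Multiply the two series term by term and collect like powers.
[x^0] = 1;  [x^1] = 1;  [x^2] = 5/2;  [x^3] = 29/6;  [x^4] = 233/24;  [x^5] = 2329/120.

2329*x^5/120 + 233*x^4/24 + 29*x^3/6 + 5*x^2/2 + x + 1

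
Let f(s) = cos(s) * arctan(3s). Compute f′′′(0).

Multiply the two series term by term and collect like powers.
The coefficient of s^3 in the expansion is -21/2, so f′′′(0) = 3! * (-21/2) = -63.

-63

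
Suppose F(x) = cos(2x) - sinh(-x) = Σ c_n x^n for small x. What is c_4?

Combine the two series term by term.
So c_4 = F^(4)(0)/4! = 2/3.

2/3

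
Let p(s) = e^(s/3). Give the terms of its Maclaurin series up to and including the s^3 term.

p(0) = 1
p′(0) = 1/3
p′′(0) = 1/9
p′′′(0) = 1/27
Then c_k = p^(k)(0)/k! gives each Taylor coefficient.

s^3/162 + s^2/18 + s/3 + 1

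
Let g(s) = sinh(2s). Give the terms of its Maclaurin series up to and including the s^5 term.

Differentiate repeatedly and evaluate at the center.
g(0) = 0
g′(0) = 2
g′′(0) = 0
g′′′(0) = 8
g^(4)(0) = 0
g^(5)(0) = 32
The Taylor polynomial is Σ g^(k)(0)/k! · s^k.

4*s^5/15 + 4*s^3/3 + 2*s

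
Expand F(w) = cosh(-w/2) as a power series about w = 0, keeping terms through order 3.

w^2/8 + 1

F(0) = 1
F′(0) = 0
F′′(0) = 1/4
F′′′(0) = 0
Then c_k = F^(k)(0)/k! gives each Taylor coefficient.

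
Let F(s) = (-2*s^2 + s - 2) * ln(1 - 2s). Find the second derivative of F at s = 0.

Shift and add copies of the series according to the polynomial's terms.
The coefficient of s^2 in the expansion is 2, so F′′(0) = 2! * (2) = 4.

4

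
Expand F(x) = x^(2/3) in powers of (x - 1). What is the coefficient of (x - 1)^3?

4/81

Apply the Taylor formula c_k = f^(k)(a)/k!.
F(1) = 1
F′(1) = 2/3
F′′(1) = -2/9
F′′′(1) = 8/27
Then c_k = F^(k)(1)/k! gives each Taylor coefficient.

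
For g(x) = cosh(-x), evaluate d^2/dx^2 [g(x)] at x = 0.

1

Apply the Taylor formula c_k = f^(k)(a)/k!.
The coefficient of x^2 in the expansion is 1/2, so g′′(0) = 2! * (1/2) = 1.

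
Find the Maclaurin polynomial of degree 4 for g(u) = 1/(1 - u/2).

Apply the Taylor formula c_k = f^(k)(a)/k!.
g(0) = 1
g′(0) = 1/2
g′′(0) = 1/2
g′′′(0) = 3/4
g^(4)(0) = 3/2

u^4/16 + u^3/8 + u^2/4 + u/2 + 1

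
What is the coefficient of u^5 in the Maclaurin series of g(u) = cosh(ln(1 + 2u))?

Substitute the inner expansion into the outer series and collect powers.
g(0) = 1
g′(0) = 0
g′′(0) = 4
g′′′(0) = -24
g^(4)(0) = 192
g^(5)(0) = -1920

-16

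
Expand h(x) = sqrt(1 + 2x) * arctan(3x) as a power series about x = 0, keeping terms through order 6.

1869*x^6/40 + 2049*x^5/40 - 15*x^4/2 - 21*x^3/2 + 3*x^2 + 3*x

Expand each factor separately, then convolve coefficients.
h(0) = 0
h′(0) = 3
h′′(0) = 6
h′′′(0) = -63
h^(4)(0) = -180
h^(5)(0) = 6147
h^(6)(0) = 33642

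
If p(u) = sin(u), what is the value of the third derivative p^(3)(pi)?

From the series, [(u - pi)^3] p = 1/6; multiply by 3! = 6 to get 1.

1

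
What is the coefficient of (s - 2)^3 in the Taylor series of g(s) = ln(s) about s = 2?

g(2) = ln(2)
g′(2) = 1/2
g′′(2) = -1/4
g′′′(2) = 1/4

1/24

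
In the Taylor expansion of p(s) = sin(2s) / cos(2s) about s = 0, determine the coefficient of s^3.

8/3

Invert the denominator's series and multiply.
p(0) = 0
p′(0) = 2
p′′(0) = 0
p′′′(0) = 16
So c_3 = p′′′(0)/3! = 8/3.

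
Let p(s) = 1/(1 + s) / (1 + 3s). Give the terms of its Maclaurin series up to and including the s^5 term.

-364*s^5 + 121*s^4 - 40*s^3 + 13*s^2 - 4*s + 1

Write out both Maclaurin series and multiply, keeping only the needed powers.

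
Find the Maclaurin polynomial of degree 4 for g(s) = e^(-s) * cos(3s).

Multiply the two series term by term and collect like powers.
g(0) = 1
g′(0) = -1
g′′(0) = -8
g′′′(0) = 26
g^(4)(0) = 28
The Taylor polynomial is Σ g^(k)(0)/k! · s^k.

7*s^4/6 + 13*s^3/3 - 4*s^2 - s + 1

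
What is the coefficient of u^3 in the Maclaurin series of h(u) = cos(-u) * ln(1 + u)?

-1/6

Take the Cauchy product of the two expansions.
h(0) = 0
h′(0) = 1
h′′(0) = -1
h′′′(0) = -1
So c_3 = h′′′(0)/3! = -1/6.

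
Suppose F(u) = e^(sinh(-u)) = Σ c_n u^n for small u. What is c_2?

Substitute the inner expansion into the outer series and collect powers.
[u^0] = 1;  [u^1] = -1;  [u^2] = 1/2.
So c_2 = F′′(0)/2! = 1/2.

1/2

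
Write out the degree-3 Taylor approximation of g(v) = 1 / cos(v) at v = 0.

v^2/2 + 1

Write the quotient as an unknown series and match coefficients against numerator = denominator · series.
g(0) = 1
g′(0) = 0
g′′(0) = 1
g′′′(0) = 0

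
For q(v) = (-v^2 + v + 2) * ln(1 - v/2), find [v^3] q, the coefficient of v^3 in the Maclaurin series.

Multiply each power in the prefactor through the base expansion.
So c_3 = q′′′(0)/3! = 7/24.

7/24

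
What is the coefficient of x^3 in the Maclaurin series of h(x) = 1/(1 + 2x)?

Use the known series and substitute for the argument.
h(0) = 1
h′(0) = -2
h′′(0) = 8
h′′′(0) = -48
So c_3 = h′′′(0)/3! = -8.

-8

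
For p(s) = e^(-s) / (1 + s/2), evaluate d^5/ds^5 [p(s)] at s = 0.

Take the Cauchy product of the two expansions.
The coefficient of s^5 in the expansion is -109/480, so p^(5)(0) = 5! * (-109/480) = -109/4.

-109/4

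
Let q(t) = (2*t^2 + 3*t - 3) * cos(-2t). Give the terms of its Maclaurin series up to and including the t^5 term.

Distribute the polynomial across the series and collect like powers.

2*t^5 - 6*t^4 - 6*t^3 + 8*t^2 + 3*t - 3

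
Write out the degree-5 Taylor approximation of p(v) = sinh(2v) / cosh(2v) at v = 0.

64*v^5/15 - 8*v^3/3 + 2*v

Write the quotient as an unknown series and match coefficients against numerator = denominator · series.
p(0) = 0
p′(0) = 2
p′′(0) = 0
p′′′(0) = -16
p^(4)(0) = 0
p^(5)(0) = 512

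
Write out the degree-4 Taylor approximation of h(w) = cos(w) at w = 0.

w^4/24 - w^2/2 + 1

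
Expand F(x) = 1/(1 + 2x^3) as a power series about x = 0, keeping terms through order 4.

1 - 2*x^3

Use the known series and substitute for the argument.
F(0) = 1
F′(0) = 0
F′′(0) = 0
F′′′(0) = -12
F^(4)(0) = 0
Then c_k = F^(k)(0)/k! gives each Taylor coefficient.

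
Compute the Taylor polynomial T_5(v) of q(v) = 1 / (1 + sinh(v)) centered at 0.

Use the geometric series for the reciprocal, then substitute.
[v^0] = 1;  [v^1] = -1;  [v^2] = 1;  [v^3] = -7/6;  [v^4] = 4/3;  [v^5] = -181/120.

-181*v^5/120 + 4*v^4/3 - 7*v^3/6 + v^2 - v + 1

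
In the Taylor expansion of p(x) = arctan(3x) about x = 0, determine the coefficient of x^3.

-9

[x^0] = 0;  [x^1] = 3;  [x^2] = 0;  [x^3] = -9.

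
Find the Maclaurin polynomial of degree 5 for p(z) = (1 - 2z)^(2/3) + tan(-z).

Add the two expansions coefficient-wise.
p(0) = 1
p′(0) = -7/3
p′′(0) = -8/9
p′′′(0) = -118/27
p^(4)(0) = -896/81
p^(5)(0) = -21808/243
The Taylor polynomial is Σ p^(k)(0)/k! · z^k.

-2726*z^5/3645 - 112*z^4/243 - 59*z^3/81 - 4*z^2/9 - 7*z/3 + 1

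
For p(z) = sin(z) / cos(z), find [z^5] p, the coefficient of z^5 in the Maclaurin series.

2/15

Invert the denominator's series and multiply.
p(0) = 0
p′(0) = 1
p′′(0) = 0
p′′′(0) = 2
p^(4)(0) = 0
p^(5)(0) = 16
Dividing each by k! gives the coefficients c_0, ..., c_5.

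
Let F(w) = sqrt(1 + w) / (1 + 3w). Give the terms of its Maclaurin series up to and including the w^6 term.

Expand each factor separately, then convolve coefficients.
[w^0] = 1;  [w^1] = -5/2;  [w^2] = 59/8;  [w^3] = -353/16;  [w^4] = 8467/128;  [w^5] = -50795/256;  [w^6] = 609519/1024.

609519*w^6/1024 - 50795*w^5/256 + 8467*w^4/128 - 353*w^3/16 + 59*w^2/8 - 5*w/2 + 1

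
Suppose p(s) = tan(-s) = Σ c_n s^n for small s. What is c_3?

Differentiate repeatedly and evaluate at the center.
[s^0] = 0;  [s^1] = -1;  [s^2] = 0;  [s^3] = -1/3.

-1/3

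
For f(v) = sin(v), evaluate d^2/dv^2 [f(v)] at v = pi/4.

-sqrt(2)/2

Differentiate repeatedly and evaluate at the center.
The coefficient of (v - pi/4)^2 in the expansion is -sqrt(2)/4, so f′′(pi/4) = 2! * (-sqrt(2)/4) = -sqrt(2)/2.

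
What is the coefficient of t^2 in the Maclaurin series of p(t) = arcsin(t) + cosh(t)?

1/2

Add the two expansions coefficient-wise.
p(0) = 1
p′(0) = 1
p′′(0) = 1
So c_2 = p′′(0)/2! = 1/2.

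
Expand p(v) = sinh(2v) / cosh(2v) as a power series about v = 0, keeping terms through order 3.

Invert the denominator's series and multiply.
p(0) = 0
p′(0) = 2
p′′(0) = 0
p′′′(0) = -16

-8*v^3/3 + 2*v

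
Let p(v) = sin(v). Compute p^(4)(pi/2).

Use the known series and substitute for the argument.
The coefficient of (v - pi/2)^4 in the expansion is 1/24, so p^(4)(pi/2) = 4! * (1/24) = 1.

1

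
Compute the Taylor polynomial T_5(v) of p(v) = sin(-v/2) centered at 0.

p(0) = 0
p′(0) = -1/2
p′′(0) = 0
p′′′(0) = 1/8
p^(4)(0) = 0
p^(5)(0) = -1/32

-v^5/3840 + v^3/48 - v/2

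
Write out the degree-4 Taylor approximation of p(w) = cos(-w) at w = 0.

w^4/24 - w^2/2 + 1

p(0) = 1
p′(0) = 0
p′′(0) = -1
p′′′(0) = 0
p^(4)(0) = 1
Dividing each by k! gives the coefficients c_0, ..., c_4.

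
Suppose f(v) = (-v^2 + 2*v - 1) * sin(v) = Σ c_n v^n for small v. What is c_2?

2

Distribute the polynomial across the series and collect like powers.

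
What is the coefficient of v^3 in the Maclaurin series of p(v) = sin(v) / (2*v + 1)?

Use 1/(1 - r) = Σ r^k on the denominator, then take the Cauchy product.
p(0) = 0
p′(0) = 1
p′′(0) = -4
p′′′(0) = 23

23/6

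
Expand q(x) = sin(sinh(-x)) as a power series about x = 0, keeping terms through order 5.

Let u equal the inner series; expand the outer function in u and truncate.
q(0) = 0
q′(0) = -1
q′′(0) = 0
q′′′(0) = 0
q^(4)(0) = 0
q^(5)(0) = 8
Dividing each by k! gives the coefficients c_0, ..., c_5.

x^5/15 - x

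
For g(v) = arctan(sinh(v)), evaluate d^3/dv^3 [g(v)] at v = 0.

Plug the Maclaurin series of the inner function into that of the outer and collect terms.
The coefficient of v^3 in the expansion is -1/6, so g′′′(0) = 3! * (-1/6) = -1.

-1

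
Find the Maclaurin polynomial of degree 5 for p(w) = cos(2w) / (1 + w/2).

Expand each factor separately, then convolve coefficients.
p(0) = 1
p′(0) = -1/2
p′′(0) = -7/2
p′′′(0) = 21/4
p^(4)(0) = 11/2
p^(5)(0) = -55/4

-11*w^5/96 + 11*w^4/48 + 7*w^3/8 - 7*w^2/4 - w/2 + 1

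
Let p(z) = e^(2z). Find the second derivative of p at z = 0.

4

Use the known series and substitute for the argument.
The coefficient of z^2 in the expansion is 2, so p′′(0) = 2! * (2) = 4.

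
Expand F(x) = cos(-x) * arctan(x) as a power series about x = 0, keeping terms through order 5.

Write out both Maclaurin series and multiply, keeping only the needed powers.

49*x^5/120 - 5*x^3/6 + x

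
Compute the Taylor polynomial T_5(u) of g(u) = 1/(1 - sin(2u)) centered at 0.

Plug the Maclaurin series of the inner function into that of the outer and collect terms.
g(0) = 1
g′(0) = 2
g′′(0) = 8
g′′′(0) = 40
g^(4)(0) = 256
g^(5)(0) = 1952
The Taylor polynomial is Σ g^(k)(0)/k! · u^k.

244*u^5/15 + 32*u^4/3 + 20*u^3/3 + 4*u^2 + 2*u + 1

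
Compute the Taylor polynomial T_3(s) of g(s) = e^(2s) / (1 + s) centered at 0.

s^3/3 + s^2 + s + 1

Take the Cauchy product of the two expansions.
g(0) = 1
g′(0) = 1
g′′(0) = 2
g′′′(0) = 2
Dividing each by k! gives the coefficients c_0, ..., c_3.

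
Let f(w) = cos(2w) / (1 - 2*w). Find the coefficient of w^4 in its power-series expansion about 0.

26/3

Use 1/(1 - r) = Σ r^k on the denominator, then take the Cauchy product.
f(0) = 1
f′(0) = 2
f′′(0) = 4
f′′′(0) = 24
f^(4)(0) = 208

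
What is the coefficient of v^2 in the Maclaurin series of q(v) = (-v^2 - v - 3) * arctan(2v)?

-2

Shift and add copies of the series according to the polynomial's terms.
So c_2 = q′′(0)/2! = -2.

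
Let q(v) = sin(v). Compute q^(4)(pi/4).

Compute the successive derivatives at the expansion point and divide by k!.
The coefficient of (v - pi/4)^4 in the expansion is sqrt(2)/48, so q^(4)(pi/4) = 4! * (sqrt(2)/48) = sqrt(2)/2.

sqrt(2)/2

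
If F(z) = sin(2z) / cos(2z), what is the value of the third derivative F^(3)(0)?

16

Invert the denominator's series and multiply.
The coefficient of z^3 in the expansion is 8/3, so F′′′(0) = 3! * (8/3) = 16.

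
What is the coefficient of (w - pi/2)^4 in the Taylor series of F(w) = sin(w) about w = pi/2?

Compute the successive derivatives at the expansion point and divide by k!.
[(w - pi/2)^0] = 1;  [(w - pi/2)^1] = 0;  [(w - pi/2)^2] = -1/2;  [(w - pi/2)^3] = 0;  [(w - pi/2)^4] = 1/24.
So c_4 = F^(4)(pi/2)/4! = 1/24.

1/24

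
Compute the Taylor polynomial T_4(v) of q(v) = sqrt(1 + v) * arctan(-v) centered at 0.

Expand each factor separately, then convolve coefficients.
q(0) = 0
q′(0) = -1
q′′(0) = -1
q′′′(0) = 11/4
q^(4)(0) = 5/2

5*v^4/48 + 11*v^3/24 - v^2/2 - v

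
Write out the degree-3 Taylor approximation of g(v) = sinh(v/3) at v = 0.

v^3/162 + v/3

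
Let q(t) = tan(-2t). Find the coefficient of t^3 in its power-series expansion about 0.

Use the known series and substitute for the argument.
[t^0] = 0;  [t^1] = -2;  [t^2] = 0;  [t^3] = -8/3.
So c_3 = q′′′(0)/3! = -8/3.

-8/3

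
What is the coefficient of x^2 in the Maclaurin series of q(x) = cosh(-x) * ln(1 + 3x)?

-9/2

Expand each factor separately, then convolve coefficients.
[x^0] = 0;  [x^1] = 3;  [x^2] = -9/2.
So c_2 = q′′(0)/2! = -9/2.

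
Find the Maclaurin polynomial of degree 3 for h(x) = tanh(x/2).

-x^3/24 + x/2

Apply the Taylor formula c_k = f^(k)(a)/k!.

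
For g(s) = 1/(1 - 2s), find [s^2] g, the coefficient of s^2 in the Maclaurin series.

4

Compute the successive derivatives at the expansion point and divide by k!.
So c_2 = g′′(0)/2! = 4.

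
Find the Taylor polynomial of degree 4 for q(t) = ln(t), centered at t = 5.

-(t - 5)^4/2500 + (t - 5)^3/375 - (t - 5)^2/50 + (t - 5)/5 + ln(5)

q(5) = ln(5)
q′(5) = 1/5
q′′(5) = -1/25
q′′′(5) = 2/125
q^(4)(5) = -6/625
Then c_k = q^(k)(5)/k! gives each Taylor coefficient.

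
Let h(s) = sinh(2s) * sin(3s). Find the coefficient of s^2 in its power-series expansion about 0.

6

Write out both Maclaurin series and multiply, keeping only the needed powers.
h(0) = 0
h′(0) = 0
h′′(0) = 12
So c_2 = h′′(0)/2! = 6.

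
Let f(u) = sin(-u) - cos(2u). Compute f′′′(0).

1

Combine the two series term by term.
The coefficient of u^3 in the expansion is 1/6, so f′′′(0) = 3! * (1/6) = 1.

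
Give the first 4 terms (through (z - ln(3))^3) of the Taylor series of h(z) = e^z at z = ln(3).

(z - ln(3))^3/2 + 3*(z - ln(3))^2/2 + 3*(z - ln(3)) + 3

[(z - ln(3))^0] = 3;  [(z - ln(3))^1] = 3;  [(z - ln(3))^2] = 3/2;  [(z - ln(3))^3] = 1/2.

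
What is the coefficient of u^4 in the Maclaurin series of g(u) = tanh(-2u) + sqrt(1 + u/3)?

Expand each term separately and add.

-5/10368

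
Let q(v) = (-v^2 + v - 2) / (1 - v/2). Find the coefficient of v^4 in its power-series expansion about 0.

Multiply each power in the prefactor through the base expansion.
q(0) = -2
q′(0) = 0
q′′(0) = -2
q′′′(0) = -3
q^(4)(0) = -6
So c_4 = q^(4)(0)/4! = -1/4.

-1/4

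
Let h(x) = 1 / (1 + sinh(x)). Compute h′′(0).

Write 1/(1+u) = 1 - u + u^2 - u^3 + ... and substitute the series for u.
The coefficient of x^2 in the expansion is 1, so h′′(0) = 2! * (1) = 2.

2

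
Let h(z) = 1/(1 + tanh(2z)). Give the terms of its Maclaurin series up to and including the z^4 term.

16*z^4/3 - 16*z^3/3 + 4*z^2 - 2*z + 1

Plug the Maclaurin series of the inner function into that of the outer and collect terms.
h(0) = 1
h′(0) = -2
h′′(0) = 8
h′′′(0) = -32
h^(4)(0) = 128
Then c_k = h^(k)(0)/k! gives each Taylor coefficient.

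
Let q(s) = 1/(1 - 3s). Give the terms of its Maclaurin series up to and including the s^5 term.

q(0) = 1
q′(0) = 3
q′′(0) = 18
q′′′(0) = 162
q^(4)(0) = 1944
q^(5)(0) = 29160

243*s^5 + 81*s^4 + 27*s^3 + 9*s^2 + 3*s + 1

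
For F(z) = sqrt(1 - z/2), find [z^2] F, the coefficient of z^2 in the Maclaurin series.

-1/32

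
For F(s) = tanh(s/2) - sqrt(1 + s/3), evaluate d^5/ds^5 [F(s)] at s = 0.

Add the two expansions coefficient-wise.
The coefficient of s^5 in the expansion is 1261/311040, so F^(5)(0) = 5! * (1261/311040) = 1261/2592.

1261/2592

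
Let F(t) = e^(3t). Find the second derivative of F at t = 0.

Differentiate repeatedly and evaluate at the center.
From the series, [t^2] F = 9/2; multiply by 2! = 2 to get 9.

9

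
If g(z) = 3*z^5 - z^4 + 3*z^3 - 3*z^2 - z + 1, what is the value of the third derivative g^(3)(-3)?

1710

Use the known series and substitute for the argument.
The coefficient of (z + 3)^3 in the expansion is 285, so g′′′(-3) = 3! * (285) = 1710.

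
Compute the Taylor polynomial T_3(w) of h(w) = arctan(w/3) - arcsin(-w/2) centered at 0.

11*w^3/1296 + 5*w/6

Add the two expansions coefficient-wise.
h(0) = 0
h′(0) = 5/6
h′′(0) = 0
h′′′(0) = 11/216
The Taylor polynomial is Σ h^(k)(0)/k! · w^k.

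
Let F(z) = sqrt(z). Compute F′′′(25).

3/25000

From the series, [(z - 25)^3] F = 1/50000; multiply by 3! = 6 to get 3/25000.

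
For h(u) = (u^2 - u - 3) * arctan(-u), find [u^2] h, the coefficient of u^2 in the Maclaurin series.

1

Shift and add copies of the series according to the polynomial's terms.
[u^0] = 0;  [u^1] = 3;  [u^2] = 1.
So c_2 = h′′(0)/2! = 1.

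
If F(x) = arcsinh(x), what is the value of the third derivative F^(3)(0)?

The coefficient of x^3 in the expansion is -1/6, so F′′′(0) = 3! * (-1/6) = -1.

-1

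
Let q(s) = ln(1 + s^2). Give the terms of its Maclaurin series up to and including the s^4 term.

-s^4/2 + s^2

q(0) = 0
q′(0) = 0
q′′(0) = 2
q′′′(0) = 0
q^(4)(0) = -12
Then c_k = q^(k)(0)/k! gives each Taylor coefficient.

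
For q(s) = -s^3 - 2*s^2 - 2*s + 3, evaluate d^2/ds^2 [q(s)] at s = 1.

-10

The coefficient of (s - 1)^2 in the expansion is -5, so q′′(1) = 2! * (-5) = -10.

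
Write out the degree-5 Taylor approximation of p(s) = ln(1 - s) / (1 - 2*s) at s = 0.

Multiply the numerator's expansion by the denominator's geometric series.
p(0) = 0
p′(0) = -1
p′′(0) = -5
p′′′(0) = -32
p^(4)(0) = -262
p^(5)(0) = -2644

-661*s^5/30 - 131*s^4/12 - 16*s^3/3 - 5*s^2/2 - s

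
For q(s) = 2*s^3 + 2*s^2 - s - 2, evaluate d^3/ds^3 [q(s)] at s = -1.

12

From the series, [(s + 1)^3] q = 2; multiply by 3! = 6 to get 12.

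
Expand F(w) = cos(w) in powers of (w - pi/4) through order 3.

F(pi/4) = sqrt(2)/2
F′(pi/4) = -sqrt(2)/2
F′′(pi/4) = -sqrt(2)/2
F′′′(pi/4) = sqrt(2)/2

sqrt(2)*(w - pi/4)^3/12 - sqrt(2)*(w - pi/4)^2/4 - sqrt(2)*(w - pi/4)/2 + sqrt(2)/2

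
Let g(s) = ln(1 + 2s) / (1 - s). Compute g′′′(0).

16

Expand each factor separately, then convolve coefficients.
From the series, [s^3] g = 8/3; multiply by 3! = 6 to get 16.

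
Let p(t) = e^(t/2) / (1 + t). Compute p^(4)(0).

233/16

Take the Cauchy product of the two expansions.
From the series, [t^4] p = 233/384; multiply by 4! = 24 to get 233/16.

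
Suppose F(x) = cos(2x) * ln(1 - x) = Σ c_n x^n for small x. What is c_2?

Expand each factor separately, then convolve coefficients.
[x^0] = 0;  [x^1] = -1;  [x^2] = -1/2.

-1/2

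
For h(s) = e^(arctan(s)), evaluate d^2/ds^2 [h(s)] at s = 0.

1

Compose series: expand the inner function first, then feed it into the outer expansion.
The coefficient of s^2 in the expansion is 1/2, so h′′(0) = 2! * (1/2) = 1.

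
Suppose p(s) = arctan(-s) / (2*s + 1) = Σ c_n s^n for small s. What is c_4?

Expand 1/(denominator) as a geometric series and multiply by the numerator's series.
p(0) = 0
p′(0) = -1
p′′(0) = 4
p′′′(0) = -22
p^(4)(0) = 176
Then c_k = p^(k)(0)/k! gives each Taylor coefficient.

22/3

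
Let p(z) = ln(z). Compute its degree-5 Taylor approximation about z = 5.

(z - 5)^5/15625 - (z - 5)^4/2500 + (z - 5)^3/375 - (z - 5)^2/50 + (z - 5)/5 + ln(5)

[(z - 5)^0] = ln(5);  [(z - 5)^1] = 1/5;  [(z - 5)^2] = -1/50;  [(z - 5)^3] = 1/375;  [(z - 5)^4] = -1/2500;  [(z - 5)^5] = 1/15625.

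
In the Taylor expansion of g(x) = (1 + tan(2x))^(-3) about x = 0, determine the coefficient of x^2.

24

Compose series: expand the inner function first, then feed it into the outer expansion.
g(0) = 1
g′(0) = -6
g′′(0) = 48
Then c_k = g^(k)(0)/k! gives each Taylor coefficient.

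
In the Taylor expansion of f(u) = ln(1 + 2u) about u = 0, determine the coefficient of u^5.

32/5

[u^0] = 0;  [u^1] = 2;  [u^2] = -2;  [u^3] = 8/3;  [u^4] = -4;  [u^5] = 32/5.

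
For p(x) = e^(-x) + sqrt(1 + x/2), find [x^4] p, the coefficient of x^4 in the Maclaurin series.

Expand each term separately and add.
p(0) = 2
p′(0) = -3/4
p′′(0) = 15/16
p′′′(0) = -61/64
p^(4)(0) = 241/256

241/6144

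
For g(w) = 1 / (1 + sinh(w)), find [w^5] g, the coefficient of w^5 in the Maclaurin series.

Write 1/(1+u) = 1 - u + u^2 - u^3 + ... and substitute the series for u.
g(0) = 1
g′(0) = -1
g′′(0) = 2
g′′′(0) = -7
g^(4)(0) = 32
g^(5)(0) = -181

-181/120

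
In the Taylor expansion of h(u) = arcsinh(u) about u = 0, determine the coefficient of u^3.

-1/6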